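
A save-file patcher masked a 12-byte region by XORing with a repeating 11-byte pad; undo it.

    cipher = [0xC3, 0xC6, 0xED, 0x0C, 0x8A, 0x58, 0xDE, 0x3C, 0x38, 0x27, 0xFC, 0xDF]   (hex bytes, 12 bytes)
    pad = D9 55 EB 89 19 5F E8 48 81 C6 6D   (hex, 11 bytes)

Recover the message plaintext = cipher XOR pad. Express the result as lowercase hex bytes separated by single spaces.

1a 93 06 85 93 07 36 74 b9 e1 91 06

The 11-byte key repeats, so the effective keystream is d9 55 eb 89 19 5f e8 48 81 c6 6d d9.
byte 0: 195 XOR 217 =  26
byte 1: 198 XOR  85 = 147
byte 2: 237 XOR 235 =   6
byte 3:  12 XOR 137 = 133
byte 4: 138 XOR  25 = 147
byte 5:  88 XOR  95 =   7
byte 6: 222 XOR 232 =  54
byte 7:  60 XOR  72 = 116
byte 8:  56 XOR 129 = 185
byte 9:  39 XOR 198 = 225
byte 10: 252 XOR 109 = 145
byte 11: 223 XOR 217 =   6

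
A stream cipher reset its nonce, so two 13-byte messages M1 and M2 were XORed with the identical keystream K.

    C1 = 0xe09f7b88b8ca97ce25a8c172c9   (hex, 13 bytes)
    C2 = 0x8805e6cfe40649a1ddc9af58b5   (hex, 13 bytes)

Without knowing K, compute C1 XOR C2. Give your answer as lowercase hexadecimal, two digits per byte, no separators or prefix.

C1 ⊕ C2 = (M1 ⊕ K) ⊕ (M2 ⊕ K) = M1 ⊕ M2 — the shared key cancels under XOR.
e0 xor 88 = 68
9f xor 05 = 9a
7b xor e6 = 9d
88 xor cf = 47
b8 xor e4 = 5c
ca xor 06 = cc
97 xor 49 = de
ce xor a1 = 6f
25 xor dd = f8
a8 xor c9 = 61
c1 xor af = 6e
72 xor 58 = 2a
c9 xor b5 = 7c

689a9d475cccde6ff8616e2a7c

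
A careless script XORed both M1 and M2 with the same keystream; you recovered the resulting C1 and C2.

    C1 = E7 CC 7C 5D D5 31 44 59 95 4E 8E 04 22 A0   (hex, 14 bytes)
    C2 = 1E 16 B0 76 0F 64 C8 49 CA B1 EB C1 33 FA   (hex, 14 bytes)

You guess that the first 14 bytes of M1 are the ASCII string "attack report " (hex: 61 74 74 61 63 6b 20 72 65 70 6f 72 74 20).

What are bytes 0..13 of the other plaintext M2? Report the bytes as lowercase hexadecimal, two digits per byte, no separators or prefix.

First, C1 ⊕ C2 = (M1 ⊕ K) ⊕ (M2 ⊕ K) = M1 ⊕ M2, so the key drops out. Then M2 = (M1 ⊕ M2) ⊕ M1 over the first 14 bytes.
byte 0: (e7 ^ 1e) ^ 61 = f9 ^ 61 = 98
byte 1: (cc ^ 16) ^ 74 = da ^ 74 = ae
byte 2: (7c ^ b0) ^ 74 = cc ^ 74 = b8
byte 3: (5d ^ 76) ^ 61 = 2b ^ 61 = 4a
byte 4: (d5 ^ 0f) ^ 63 = da ^ 63 = b9
byte 5: (31 ^ 64) ^ 6b = 55 ^ 6b = 3e
byte 6: (44 ^ c8) ^ 20 = 8c ^ 20 = ac
byte 7: (59 ^ 49) ^ 72 = 10 ^ 72 = 62
byte 8: (95 ^ ca) ^ 65 = 5f ^ 65 = 3a
byte 9: (4e ^ b1) ^ 70 = ff ^ 70 = 8f
byte 10: (8e ^ eb) ^ 6f = 65 ^ 6f = 0a
byte 11: (04 ^ c1) ^ 72 = c5 ^ 72 = b7
byte 12: (22 ^ 33) ^ 74 = 11 ^ 74 = 65
byte 13: (a0 ^ fa) ^ 20 = 5a ^ 20 = 7a

98aeb84ab93eac623a8f0ab7657a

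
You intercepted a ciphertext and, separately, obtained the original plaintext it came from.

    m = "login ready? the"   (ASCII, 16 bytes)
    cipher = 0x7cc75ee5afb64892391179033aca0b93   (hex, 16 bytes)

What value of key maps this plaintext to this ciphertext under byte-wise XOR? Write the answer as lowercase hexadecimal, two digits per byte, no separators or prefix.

Since cipher = m ⊕ key, XORing both sides with m gives key = m ⊕ cipher.
byte 0: 01101100 ^ 01111100 = 00010000
byte 1: 01101111 ^ 11000111 = 10101000
byte 2: 01100111 ^ 01011110 = 00111001
byte 3: 01101001 ^ 11100101 = 10001100
byte 4: 01101110 ^ 10101111 = 11000001
byte 5: 00100000 ^ 10110110 = 10010110
byte 6: 01110010 ^ 01001000 = 00111010
byte 7: 01100101 ^ 10010010 = 11110111
byte 8: 01100001 ^ 00111001 = 01011000
byte 9: 01100100 ^ 00010001 = 01110101
byte 10: 01111001 ^ 01111001 = 00000000
byte 11: 00111111 ^ 00000011 = 00111100
byte 12: 00100000 ^ 00111010 = 00011010
byte 13: 01110100 ^ 11001010 = 10111110
byte 14: 01101000 ^ 00001011 = 01100011
byte 15: 01100101 ^ 10010011 = 11110110

10a8398cc1963af75875003c1abe63f6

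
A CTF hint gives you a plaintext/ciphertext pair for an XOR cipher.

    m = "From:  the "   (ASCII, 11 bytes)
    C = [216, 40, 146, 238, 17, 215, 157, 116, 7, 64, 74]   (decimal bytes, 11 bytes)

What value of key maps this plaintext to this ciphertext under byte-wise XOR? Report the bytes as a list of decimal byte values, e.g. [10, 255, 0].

[158, 90, 253, 131, 43, 247, 189, 0, 111, 37, 106]

Since C = m ⊕ key, XORing both sides with m gives key = m ⊕ C.
byte 0: 01000110 ^ 11011000 = 10011110
byte 1: 01110010 ^ 00101000 = 01011010
byte 2: 01101111 ^ 10010010 = 11111101
byte 3: 01101101 ^ 11101110 = 10000011
byte 4: 00111010 ^ 00010001 = 00101011
byte 5: 00100000 ^ 11010111 = 11110111
byte 6: 00100000 ^ 10011101 = 10111101
byte 7: 01110100 ^ 01110100 = 00000000
byte 8: 01101000 ^ 00000111 = 01101111
byte 9: 01100101 ^ 01000000 = 00100101
byte 10: 00100000 ^ 01001010 = 01101010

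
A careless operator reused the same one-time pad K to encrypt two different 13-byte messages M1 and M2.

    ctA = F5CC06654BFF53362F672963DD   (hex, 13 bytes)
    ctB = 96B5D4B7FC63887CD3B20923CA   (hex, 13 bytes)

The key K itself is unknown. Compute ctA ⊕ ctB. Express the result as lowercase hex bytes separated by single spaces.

63 79 d2 d2 b7 9c db 4a fc d5 20 40 17

ctA ⊕ ctB = (M1 ⊕ K) ⊕ (M2 ⊕ K) = M1 ⊕ M2 — the shared key cancels under XOR.
245 ^ 150 =  99
204 ^ 181 = 121
  6 ^ 212 = 210
101 ^ 183 = 210
 75 ^ 252 = 183
255 ^  99 = 156
 83 ^ 136 = 219
 54 ^ 124 =  74
 47 ^ 211 = 252
103 ^ 178 = 213
 41 ^   9 =  32
 99 ^  35 =  64
221 ^ 202 =  23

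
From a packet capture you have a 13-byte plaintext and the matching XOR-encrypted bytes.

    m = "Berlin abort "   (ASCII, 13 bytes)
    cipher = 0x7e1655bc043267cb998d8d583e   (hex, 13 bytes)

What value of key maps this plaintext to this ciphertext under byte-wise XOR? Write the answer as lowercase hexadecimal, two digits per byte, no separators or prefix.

3c7327d06d5c47aafbe2ff2c1e

Since cipher = m ⊕ key, XORing both sides with m gives key = m ⊕ cipher.
42 ⊕ 7e = 3c
65 ⊕ 16 = 73
72 ⊕ 55 = 27
6c ⊕ bc = d0
69 ⊕ 04 = 6d
6e ⊕ 32 = 5c
20 ⊕ 67 = 47
61 ⊕ cb = aa
62 ⊕ 99 = fb
6f ⊕ 8d = e2
72 ⊕ 8d = ff
74 ⊕ 58 = 2c
20 ⊕ 3e = 1e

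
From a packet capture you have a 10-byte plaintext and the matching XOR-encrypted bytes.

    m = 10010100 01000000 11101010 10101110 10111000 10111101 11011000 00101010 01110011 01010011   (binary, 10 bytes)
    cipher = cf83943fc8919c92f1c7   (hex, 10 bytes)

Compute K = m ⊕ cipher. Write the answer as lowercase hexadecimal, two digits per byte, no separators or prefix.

5bc37e91702c44b88294

Since cipher = m ⊕ K, XORing both sides with m gives K = m ⊕ cipher.
148 ^ 207 =  91
 64 ^ 131 = 195
234 ^ 148 = 126
174 ^  63 = 145
184 ^ 200 = 112
189 ^ 145 =  44
216 ^ 156 =  68
 42 ^ 146 = 184
115 ^ 241 = 130
 83 ^ 199 = 148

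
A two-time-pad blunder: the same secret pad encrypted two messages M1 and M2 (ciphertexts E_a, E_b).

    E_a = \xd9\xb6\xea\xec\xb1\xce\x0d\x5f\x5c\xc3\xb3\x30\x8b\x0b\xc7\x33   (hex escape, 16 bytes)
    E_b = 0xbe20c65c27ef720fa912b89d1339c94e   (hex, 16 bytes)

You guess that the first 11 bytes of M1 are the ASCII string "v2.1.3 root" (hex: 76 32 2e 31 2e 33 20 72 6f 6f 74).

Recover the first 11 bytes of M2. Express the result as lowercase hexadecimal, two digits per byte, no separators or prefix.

11a40281b8125f229abe7f

First, E_a ⊕ E_b = (M1 ⊕ K) ⊕ (M2 ⊕ K) = M1 ⊕ M2, so the key drops out. Then M2 = (M1 ⊕ M2) ⊕ M1 over the first 11 bytes.
byte 0: (d9 XOR be) XOR 76 = 67 XOR 76 = 11
byte 1: (b6 XOR 20) XOR 32 = 96 XOR 32 = a4
byte 2: (ea XOR c6) XOR 2e = 2c XOR 2e = 02
byte 3: (ec XOR 5c) XOR 31 = b0 XOR 31 = 81
byte 4: (b1 XOR 27) XOR 2e = 96 XOR 2e = b8
byte 5: (ce XOR ef) XOR 33 = 21 XOR 33 = 12
byte 6: (0d XOR 72) XOR 20 = 7f XOR 20 = 5f
byte 7: (5f XOR 0f) XOR 72 = 50 XOR 72 = 22
byte 8: (5c XOR a9) XOR 6f = f5 XOR 6f = 9a
byte 9: (c3 XOR 12) XOR 6f = d1 XOR 6f = be
byte 10: (b3 XOR b8) XOR 74 = 0b XOR 74 = 7f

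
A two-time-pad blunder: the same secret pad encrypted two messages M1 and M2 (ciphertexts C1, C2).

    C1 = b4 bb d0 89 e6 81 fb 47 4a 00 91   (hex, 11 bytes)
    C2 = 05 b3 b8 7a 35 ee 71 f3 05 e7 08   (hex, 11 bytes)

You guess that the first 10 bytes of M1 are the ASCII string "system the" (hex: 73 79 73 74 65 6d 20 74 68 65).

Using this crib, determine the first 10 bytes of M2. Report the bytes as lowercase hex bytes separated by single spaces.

First, C1 ⊕ C2 = (M1 ⊕ K) ⊕ (M2 ⊕ K) = M1 ⊕ M2, so the key drops out. Then M2 = (M1 ⊕ M2) ⊕ M1 over the first 10 bytes.
byte 0: (b4 XOR 05) XOR 73 = b1 XOR 73 = c2
byte 1: (bb XOR b3) XOR 79 = 08 XOR 79 = 71
byte 2: (d0 XOR b8) XOR 73 = 68 XOR 73 = 1b
byte 3: (89 XOR 7a) XOR 74 = f3 XOR 74 = 87
byte 4: (e6 XOR 35) XOR 65 = d3 XOR 65 = b6
byte 5: (81 XOR ee) XOR 6d = 6f XOR 6d = 02
byte 6: (fb XOR 71) XOR 20 = 8a XOR 20 = aa
byte 7: (47 XOR f3) XOR 74 = b4 XOR 74 = c0
byte 8: (4a XOR 05) XOR 68 = 4f XOR 68 = 27
byte 9: (00 XOR e7) XOR 65 = e7 XOR 65 = 82

c2 71 1b 87 b6 02 aa c0 27 82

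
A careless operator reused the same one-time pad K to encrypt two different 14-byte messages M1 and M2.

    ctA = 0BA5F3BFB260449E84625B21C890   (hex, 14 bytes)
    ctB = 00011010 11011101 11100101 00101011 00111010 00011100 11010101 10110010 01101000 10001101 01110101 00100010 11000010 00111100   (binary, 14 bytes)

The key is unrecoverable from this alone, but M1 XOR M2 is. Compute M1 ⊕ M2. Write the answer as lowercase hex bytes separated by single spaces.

ctA ⊕ ctB = (M1 ⊕ K) ⊕ (M2 ⊕ K) = M1 ⊕ M2 — the shared key cancels under XOR.
byte 0: 0b xor 1a = 11
byte 1: a5 xor dd = 78
byte 2: f3 xor e5 = 16
byte 3: bf xor 2b = 94
byte 4: b2 xor 3a = 88
byte 5: 60 xor 1c = 7c
byte 6: 44 xor d5 = 91
byte 7: 9e xor b2 = 2c
byte 8: 84 xor 68 = ec
byte 9: 62 xor 8d = ef
byte 10: 5b xor 75 = 2e
byte 11: 21 xor 22 = 03
byte 12: c8 xor c2 = 0a
byte 13: 90 xor 3c = ac

11 78 16 94 88 7c 91 2c ec ef 2e 03 0a ac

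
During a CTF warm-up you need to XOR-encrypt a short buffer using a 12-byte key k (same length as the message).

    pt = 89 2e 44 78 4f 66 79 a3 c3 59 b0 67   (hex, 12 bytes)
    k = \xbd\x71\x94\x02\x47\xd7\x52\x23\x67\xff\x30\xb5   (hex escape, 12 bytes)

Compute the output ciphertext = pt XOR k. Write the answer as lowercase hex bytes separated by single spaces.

XOR is its own inverse, so applying the key byte-wise gives the result directly.
89 xor bd = 34
2e xor 71 = 5f
44 xor 94 = d0
78 xor 02 = 7a
4f xor 47 = 08
66 xor d7 = b1
79 xor 52 = 2b
a3 xor 23 = 80
c3 xor 67 = a4
59 xor ff = a6
b0 xor 30 = 80
67 xor b5 = d2

34 5f d0 7a 08 b1 2b 80 a4 a6 80 d2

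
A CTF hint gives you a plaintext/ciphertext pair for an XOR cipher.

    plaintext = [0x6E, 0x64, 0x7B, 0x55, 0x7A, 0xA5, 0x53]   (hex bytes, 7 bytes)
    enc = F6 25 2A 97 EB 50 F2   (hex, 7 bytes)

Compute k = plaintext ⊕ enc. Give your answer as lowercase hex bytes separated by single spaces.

Since enc = plaintext ⊕ k, XORing both sides with plaintext gives k = plaintext ⊕ enc.
110 XOR 246 = 152
100 XOR  37 =  65
123 XOR  42 =  81
 85 XOR 151 = 194
122 XOR 235 = 145
165 XOR  80 = 245
 83 XOR 242 = 161

98 41 51 c2 91 f5 a1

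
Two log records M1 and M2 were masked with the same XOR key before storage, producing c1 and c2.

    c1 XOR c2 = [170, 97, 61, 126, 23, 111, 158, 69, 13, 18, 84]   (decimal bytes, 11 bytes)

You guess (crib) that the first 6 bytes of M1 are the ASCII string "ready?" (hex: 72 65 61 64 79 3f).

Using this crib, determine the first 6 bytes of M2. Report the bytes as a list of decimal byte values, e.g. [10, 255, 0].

[216, 4, 92, 26, 110, 80]

Since c1 ⊕ c2 = M1 ⊕ M2, XORing with the guessed M1 bytes yields the corresponding M2 bytes: M2 = (c1 ⊕ c2) ⊕ M1.
aa XOR 72 = d8
61 XOR 65 = 04
3d XOR 61 = 5c
7e XOR 64 = 1a
17 XOR 79 = 6e
6f XOR 3f = 50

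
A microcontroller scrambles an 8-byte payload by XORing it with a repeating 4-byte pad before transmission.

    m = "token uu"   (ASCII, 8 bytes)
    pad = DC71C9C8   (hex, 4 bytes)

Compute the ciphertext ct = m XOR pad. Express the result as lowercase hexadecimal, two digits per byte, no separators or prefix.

a81ea2adb251bcbd

The 4-byte key repeats, so the effective keystream is dc 71 c9 c8 dc 71 c9 c8.
byte 0: 01110100 ⊕ 11011100 = 10101000
byte 1: 01101111 ⊕ 01110001 = 00011110
byte 2: 01101011 ⊕ 11001001 = 10100010
byte 3: 01100101 ⊕ 11001000 = 10101101
byte 4: 01101110 ⊕ 11011100 = 10110010
byte 5: 00100000 ⊕ 01110001 = 01010001
byte 6: 01110101 ⊕ 11001001 = 10111100
byte 7: 01110101 ⊕ 11001000 = 10111101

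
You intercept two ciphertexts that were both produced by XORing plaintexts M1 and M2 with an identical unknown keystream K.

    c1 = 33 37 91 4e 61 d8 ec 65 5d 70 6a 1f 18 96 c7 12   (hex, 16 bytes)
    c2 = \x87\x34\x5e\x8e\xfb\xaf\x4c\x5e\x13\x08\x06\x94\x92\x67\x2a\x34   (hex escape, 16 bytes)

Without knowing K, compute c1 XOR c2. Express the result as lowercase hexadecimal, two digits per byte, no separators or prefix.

b403cfc09a77a03b4e786c8b8af1ed26

c1 ⊕ c2 = (M1 ⊕ K) ⊕ (M2 ⊕ K) = M1 ⊕ M2 — the shared key cancels under XOR.
33 XOR 87 = b4
37 XOR 34 = 03
91 XOR 5e = cf
4e XOR 8e = c0
61 XOR fb = 9a
d8 XOR af = 77
ec XOR 4c = a0
65 XOR 5e = 3b
5d XOR 13 = 4e
70 XOR 08 = 78
6a XOR 06 = 6c
1f XOR 94 = 8b
18 XOR 92 = 8a
96 XOR 67 = f1
c7 XOR 2a = ed
12 XOR 34 = 26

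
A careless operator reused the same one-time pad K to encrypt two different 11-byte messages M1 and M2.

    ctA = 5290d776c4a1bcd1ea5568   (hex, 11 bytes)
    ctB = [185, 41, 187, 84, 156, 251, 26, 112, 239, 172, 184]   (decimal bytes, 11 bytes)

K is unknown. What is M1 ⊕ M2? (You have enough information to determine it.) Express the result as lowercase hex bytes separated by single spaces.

ctA ⊕ ctB = (M1 ⊕ K) ⊕ (M2 ⊕ K) = M1 ⊕ M2 — the shared key cancels under XOR.
byte 0: 52 xor b9 = eb
byte 1: 90 xor 29 = b9
byte 2: d7 xor bb = 6c
byte 3: 76 xor 54 = 22
byte 4: c4 xor 9c = 58
byte 5: a1 xor fb = 5a
byte 6: bc xor 1a = a6
byte 7: d1 xor 70 = a1
byte 8: ea xor ef = 05
byte 9: 55 xor ac = f9
byte 10: 68 xor b8 = d0

eb b9 6c 22 58 5a a6 a1 05 f9 d0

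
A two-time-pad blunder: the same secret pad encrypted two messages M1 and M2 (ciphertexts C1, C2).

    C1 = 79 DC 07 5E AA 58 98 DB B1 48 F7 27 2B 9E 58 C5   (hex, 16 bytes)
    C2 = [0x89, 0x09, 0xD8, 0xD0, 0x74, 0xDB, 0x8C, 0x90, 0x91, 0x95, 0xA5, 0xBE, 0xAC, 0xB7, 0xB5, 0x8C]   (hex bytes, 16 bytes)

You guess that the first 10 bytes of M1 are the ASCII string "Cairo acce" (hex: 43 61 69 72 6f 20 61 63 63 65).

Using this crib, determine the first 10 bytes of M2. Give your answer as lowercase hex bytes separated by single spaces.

b3 b4 b6 fc b1 a3 75 28 43 b8

First, C1 ⊕ C2 = (M1 ⊕ K) ⊕ (M2 ⊕ K) = M1 ⊕ M2, so the key drops out. Then M2 = (M1 ⊕ M2) ⊕ M1 over the first 10 bytes.
byte 0: (79 XOR 89) XOR 43 = f0 XOR 43 = b3
byte 1: (dc XOR 09) XOR 61 = d5 XOR 61 = b4
byte 2: (07 XOR d8) XOR 69 = df XOR 69 = b6
byte 3: (5e XOR d0) XOR 72 = 8e XOR 72 = fc
byte 4: (aa XOR 74) XOR 6f = de XOR 6f = b1
byte 5: (58 XOR db) XOR 20 = 83 XOR 20 = a3
byte 6: (98 XOR 8c) XOR 61 = 14 XOR 61 = 75
byte 7: (db XOR 90) XOR 63 = 4b XOR 63 = 28
byte 8: (b1 XOR 91) XOR 63 = 20 XOR 63 = 43
byte 9: (48 XOR 95) XOR 65 = dd XOR 65 = b8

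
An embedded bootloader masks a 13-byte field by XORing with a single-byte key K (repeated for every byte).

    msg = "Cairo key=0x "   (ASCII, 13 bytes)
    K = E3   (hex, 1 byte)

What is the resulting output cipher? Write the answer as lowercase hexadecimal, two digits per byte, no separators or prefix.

The 1-byte key repeats, so the effective keystream is e3 e3 e3 e3 e3 e3 e3 e3 e3 e3 e3 e3 e3.
byte 0:  67 ⊕ 227 = 160
byte 1:  97 ⊕ 227 = 130
byte 2: 105 ⊕ 227 = 138
byte 3: 114 ⊕ 227 = 145
byte 4: 111 ⊕ 227 = 140
byte 5:  32 ⊕ 227 = 195
byte 6: 107 ⊕ 227 = 136
byte 7: 101 ⊕ 227 = 134
byte 8: 121 ⊕ 227 = 154
byte 9:  61 ⊕ 227 = 222
byte 10:  48 ⊕ 227 = 211
byte 11: 120 ⊕ 227 = 155
byte 12:  32 ⊕ 227 = 195

a0828a918cc388869aded39bc3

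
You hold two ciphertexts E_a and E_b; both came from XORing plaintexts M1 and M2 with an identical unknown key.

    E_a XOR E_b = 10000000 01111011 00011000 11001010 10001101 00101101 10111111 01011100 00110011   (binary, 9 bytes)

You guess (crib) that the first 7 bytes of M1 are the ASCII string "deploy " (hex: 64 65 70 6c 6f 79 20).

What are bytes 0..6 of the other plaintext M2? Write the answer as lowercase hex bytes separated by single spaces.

e4 1e 68 a6 e2 54 9f

Since E_a ⊕ E_b = M1 ⊕ M2, XORing with the guessed M1 bytes yields the corresponding M2 bytes: M2 = (E_a ⊕ E_b) ⊕ M1.
byte 0: 80 ⊕ 64 = e4
byte 1: 7b ⊕ 65 = 1e
byte 2: 18 ⊕ 70 = 68
byte 3: ca ⊕ 6c = a6
byte 4: 8d ⊕ 6f = e2
byte 5: 2d ⊕ 79 = 54
byte 6: bf ⊕ 20 = 9f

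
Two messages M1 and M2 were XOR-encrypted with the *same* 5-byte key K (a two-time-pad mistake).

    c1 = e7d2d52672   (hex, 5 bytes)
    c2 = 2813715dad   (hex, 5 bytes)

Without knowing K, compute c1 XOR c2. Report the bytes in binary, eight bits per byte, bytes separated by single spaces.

11001111 11000001 10100100 01111011 11011111

c1 ⊕ c2 = (M1 ⊕ K) ⊕ (M2 ⊕ K) = M1 ⊕ M2 — the shared key cancels under XOR.
231 ⊕  40 = 207
210 ⊕  19 = 193
213 ⊕ 113 = 164
 38 ⊕  93 = 123
114 ⊕ 173 = 223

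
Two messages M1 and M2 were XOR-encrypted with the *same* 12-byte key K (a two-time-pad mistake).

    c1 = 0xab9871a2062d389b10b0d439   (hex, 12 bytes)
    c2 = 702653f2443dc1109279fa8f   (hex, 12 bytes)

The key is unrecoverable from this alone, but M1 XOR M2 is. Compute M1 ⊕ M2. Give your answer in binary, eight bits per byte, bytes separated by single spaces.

11011011 10111110 00100010 01010000 01000010 00010000 11111001 10001011 10000010 11001001 00101110 10110110

c1 ⊕ c2 = (M1 ⊕ K) ⊕ (M2 ⊕ K) = M1 ⊕ M2 — the shared key cancels under XOR.
byte 0: 171 XOR 112 = 219
byte 1: 152 XOR  38 = 190
byte 2: 113 XOR  83 =  34
byte 3: 162 XOR 242 =  80
byte 4:   6 XOR  68 =  66
byte 5:  45 XOR  61 =  16
byte 6:  56 XOR 193 = 249
byte 7: 155 XOR  16 = 139
byte 8:  16 XOR 146 = 130
byte 9: 176 XOR 121 = 201
byte 10: 212 XOR 250 =  46
byte 11:  57 XOR 143 = 182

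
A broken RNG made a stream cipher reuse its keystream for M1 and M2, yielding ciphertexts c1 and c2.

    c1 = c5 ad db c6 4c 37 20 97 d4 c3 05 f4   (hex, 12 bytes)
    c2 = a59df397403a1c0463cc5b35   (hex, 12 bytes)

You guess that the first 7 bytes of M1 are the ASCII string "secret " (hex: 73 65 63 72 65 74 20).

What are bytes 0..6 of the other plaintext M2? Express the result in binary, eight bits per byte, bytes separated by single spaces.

First, c1 ⊕ c2 = (M1 ⊕ K) ⊕ (M2 ⊕ K) = M1 ⊕ M2, so the key drops out. Then M2 = (M1 ⊕ M2) ⊕ M1 over the first 7 bytes.
byte 0: (c5 ⊕ a5) ⊕ 73 = 60 ⊕ 73 = 13
byte 1: (ad ⊕ 9d) ⊕ 65 = 30 ⊕ 65 = 55
byte 2: (db ⊕ f3) ⊕ 63 = 28 ⊕ 63 = 4b
byte 3: (c6 ⊕ 97) ⊕ 72 = 51 ⊕ 72 = 23
byte 4: (4c ⊕ 40) ⊕ 65 = 0c ⊕ 65 = 69
byte 5: (37 ⊕ 3a) ⊕ 74 = 0d ⊕ 74 = 79
byte 6: (20 ⊕ 1c) ⊕ 20 = 3c ⊕ 20 = 1c

00010011 01010101 01001011 00100011 01101001 01111001 00011100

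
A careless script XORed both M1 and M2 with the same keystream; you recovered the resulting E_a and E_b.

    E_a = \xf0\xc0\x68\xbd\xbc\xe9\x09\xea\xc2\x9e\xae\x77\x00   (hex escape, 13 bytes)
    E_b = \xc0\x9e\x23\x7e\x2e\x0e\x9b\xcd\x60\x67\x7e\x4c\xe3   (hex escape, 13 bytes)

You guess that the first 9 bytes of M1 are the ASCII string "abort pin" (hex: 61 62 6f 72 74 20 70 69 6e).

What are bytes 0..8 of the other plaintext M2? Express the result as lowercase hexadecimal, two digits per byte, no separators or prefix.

513c24b1e6c7e24ecc

First, E_a ⊕ E_b = (M1 ⊕ K) ⊕ (M2 ⊕ K) = M1 ⊕ M2, so the key drops out. Then M2 = (M1 ⊕ M2) ⊕ M1 over the first 9 bytes.
byte 0: (f0 ⊕ c0) ⊕ 61 = 30 ⊕ 61 = 51
byte 1: (c0 ⊕ 9e) ⊕ 62 = 5e ⊕ 62 = 3c
byte 2: (68 ⊕ 23) ⊕ 6f = 4b ⊕ 6f = 24
byte 3: (bd ⊕ 7e) ⊕ 72 = c3 ⊕ 72 = b1
byte 4: (bc ⊕ 2e) ⊕ 74 = 92 ⊕ 74 = e6
byte 5: (e9 ⊕ 0e) ⊕ 20 = e7 ⊕ 20 = c7
byte 6: (09 ⊕ 9b) ⊕ 70 = 92 ⊕ 70 = e2
byte 7: (ea ⊕ cd) ⊕ 69 = 27 ⊕ 69 = 4e
byte 8: (c2 ⊕ 60) ⊕ 6e = a2 ⊕ 6e = cc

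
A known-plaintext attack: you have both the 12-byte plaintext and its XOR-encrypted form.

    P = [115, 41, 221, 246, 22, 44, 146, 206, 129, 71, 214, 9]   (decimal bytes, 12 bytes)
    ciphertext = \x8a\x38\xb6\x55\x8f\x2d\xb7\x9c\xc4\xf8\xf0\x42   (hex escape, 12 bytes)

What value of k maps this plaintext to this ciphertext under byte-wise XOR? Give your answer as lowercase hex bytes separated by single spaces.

f9 11 6b a3 99 01 25 52 45 bf 26 4b

Since ciphertext = P ⊕ k, XORing both sides with P gives k = P ⊕ ciphertext.
73 ⊕ 8a = f9
29 ⊕ 38 = 11
dd ⊕ b6 = 6b
f6 ⊕ 55 = a3
16 ⊕ 8f = 99
2c ⊕ 2d = 01
92 ⊕ b7 = 25
ce ⊕ 9c = 52
81 ⊕ c4 = 45
47 ⊕ f8 = bf
d6 ⊕ f0 = 26
09 ⊕ 42 = 4b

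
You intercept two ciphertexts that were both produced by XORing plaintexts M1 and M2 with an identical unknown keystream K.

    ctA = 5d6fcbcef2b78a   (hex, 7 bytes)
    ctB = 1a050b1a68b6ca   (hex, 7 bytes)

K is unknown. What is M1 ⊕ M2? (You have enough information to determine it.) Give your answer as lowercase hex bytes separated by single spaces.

47 6a c0 d4 9a 01 40

ctA ⊕ ctB = (M1 ⊕ K) ⊕ (M2 ⊕ K) = M1 ⊕ M2 — the shared key cancels under XOR.
01011101 XOR 00011010 = 01000111
01101111 XOR 00000101 = 01101010
11001011 XOR 00001011 = 11000000
11001110 XOR 00011010 = 11010100
11110010 XOR 01101000 = 10011010
10110111 XOR 10110110 = 00000001
10001010 XOR 11001010 = 01000000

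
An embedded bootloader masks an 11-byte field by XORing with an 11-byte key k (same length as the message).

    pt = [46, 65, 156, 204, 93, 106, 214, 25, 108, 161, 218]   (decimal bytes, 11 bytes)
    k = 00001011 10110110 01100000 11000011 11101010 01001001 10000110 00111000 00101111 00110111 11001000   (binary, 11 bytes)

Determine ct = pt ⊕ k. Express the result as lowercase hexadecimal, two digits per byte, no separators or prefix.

25f7fc0fb7235021439612

 46 ^  11 =  37
 65 ^ 182 = 247
156 ^  96 = 252
204 ^ 195 =  15
 93 ^ 234 = 183
106 ^  73 =  35
214 ^ 134 =  80
 25 ^  56 =  33
108 ^  47 =  67
161 ^  55 = 150
218 ^ 200 =  18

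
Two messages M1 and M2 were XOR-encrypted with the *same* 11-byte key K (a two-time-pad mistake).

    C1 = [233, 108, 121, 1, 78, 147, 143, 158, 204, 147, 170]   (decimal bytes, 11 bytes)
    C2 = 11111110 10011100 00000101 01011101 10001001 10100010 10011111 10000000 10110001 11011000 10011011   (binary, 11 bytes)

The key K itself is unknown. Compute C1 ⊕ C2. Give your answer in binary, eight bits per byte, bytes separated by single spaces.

00010111 11110000 01111100 01011100 11000111 00110001 00010000 00011110 01111101 01001011 00110001

C1 ⊕ C2 = (M1 ⊕ K) ⊕ (M2 ⊕ K) = M1 ⊕ M2 — the shared key cancels under XOR.
byte 0: e9 ⊕ fe = 17
byte 1: 6c ⊕ 9c = f0
byte 2: 79 ⊕ 05 = 7c
byte 3: 01 ⊕ 5d = 5c
byte 4: 4e ⊕ 89 = c7
byte 5: 93 ⊕ a2 = 31
byte 6: 8f ⊕ 9f = 10
byte 7: 9e ⊕ 80 = 1e
byte 8: cc ⊕ b1 = 7d
byte 9: 93 ⊕ d8 = 4b
byte 10: aa ⊕ 9b = 31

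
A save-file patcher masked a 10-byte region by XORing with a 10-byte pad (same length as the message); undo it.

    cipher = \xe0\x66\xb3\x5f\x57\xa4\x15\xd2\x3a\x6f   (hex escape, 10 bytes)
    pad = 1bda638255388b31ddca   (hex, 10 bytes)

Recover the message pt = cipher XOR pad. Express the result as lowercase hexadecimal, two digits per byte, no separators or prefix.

fbbcd0dd029c9ee3e7a5

224 ^  27 = 251
102 ^ 218 = 188
179 ^  99 = 208
 95 ^ 130 = 221
 87 ^  85 =   2
164 ^  56 = 156
 21 ^ 139 = 158
210 ^  49 = 227
 58 ^ 221 = 231
111 ^ 202 = 165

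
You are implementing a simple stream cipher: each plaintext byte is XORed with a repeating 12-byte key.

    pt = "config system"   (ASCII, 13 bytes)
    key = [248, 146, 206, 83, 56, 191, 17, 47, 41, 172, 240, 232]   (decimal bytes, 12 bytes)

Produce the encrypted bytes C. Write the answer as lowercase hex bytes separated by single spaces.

The 12-byte key repeats, so the effective keystream is f8 92 ce 53 38 bf 11 2f 29 ac f0 e8 f8.
byte 0: 63 ^ f8 = 9b
byte 1: 6f ^ 92 = fd
byte 2: 6e ^ ce = a0
byte 3: 66 ^ 53 = 35
byte 4: 69 ^ 38 = 51
byte 5: 67 ^ bf = d8
byte 6: 20 ^ 11 = 31
byte 7: 73 ^ 2f = 5c
byte 8: 79 ^ 29 = 50
byte 9: 73 ^ ac = df
byte 10: 74 ^ f0 = 84
byte 11: 65 ^ e8 = 8d
byte 12: 6d ^ f8 = 95

9b fd a0 35 51 d8 31 5c 50 df 84 8d 95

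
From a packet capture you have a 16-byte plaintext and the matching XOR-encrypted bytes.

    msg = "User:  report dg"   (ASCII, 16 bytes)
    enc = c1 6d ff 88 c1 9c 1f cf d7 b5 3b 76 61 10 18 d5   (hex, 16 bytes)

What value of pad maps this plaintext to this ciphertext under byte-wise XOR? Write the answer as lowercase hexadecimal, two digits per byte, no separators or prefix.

Since enc = msg ⊕ pad, XORing both sides with msg gives pad = msg ⊕ enc.
 85 ⊕ 193 = 148
115 ⊕ 109 =  30
101 ⊕ 255 = 154
114 ⊕ 136 = 250
 58 ⊕ 193 = 251
 32 ⊕ 156 = 188
 32 ⊕  31 =  63
114 ⊕ 207 = 189
101 ⊕ 215 = 178
112 ⊕ 181 = 197
111 ⊕  59 =  84
114 ⊕ 118 =   4
116 ⊕  97 =  21
 32 ⊕  16 =  48
100 ⊕  24 = 124
103 ⊕ 213 = 178

941e9afafbbc3fbdb2c5540415307cb2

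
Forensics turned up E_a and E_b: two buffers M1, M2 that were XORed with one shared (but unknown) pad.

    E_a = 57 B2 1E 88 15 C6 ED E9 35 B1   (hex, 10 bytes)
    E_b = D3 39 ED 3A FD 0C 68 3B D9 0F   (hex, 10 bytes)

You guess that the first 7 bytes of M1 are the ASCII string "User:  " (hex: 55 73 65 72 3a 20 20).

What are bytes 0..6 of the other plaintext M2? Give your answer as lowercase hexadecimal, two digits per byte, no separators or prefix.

d1f896c0d2eaa5

First, E_a ⊕ E_b = (M1 ⊕ K) ⊕ (M2 ⊕ K) = M1 ⊕ M2, so the key drops out. Then M2 = (M1 ⊕ M2) ⊕ M1 over the first 7 bytes.
byte 0: (57 ⊕ d3) ⊕ 55 = 84 ⊕ 55 = d1
byte 1: (b2 ⊕ 39) ⊕ 73 = 8b ⊕ 73 = f8
byte 2: (1e ⊕ ed) ⊕ 65 = f3 ⊕ 65 = 96
byte 3: (88 ⊕ 3a) ⊕ 72 = b2 ⊕ 72 = c0
byte 4: (15 ⊕ fd) ⊕ 3a = e8 ⊕ 3a = d2
byte 5: (c6 ⊕ 0c) ⊕ 20 = ca ⊕ 20 = ea
byte 6: (ed ⊕ 68) ⊕ 20 = 85 ⊕ 20 = a5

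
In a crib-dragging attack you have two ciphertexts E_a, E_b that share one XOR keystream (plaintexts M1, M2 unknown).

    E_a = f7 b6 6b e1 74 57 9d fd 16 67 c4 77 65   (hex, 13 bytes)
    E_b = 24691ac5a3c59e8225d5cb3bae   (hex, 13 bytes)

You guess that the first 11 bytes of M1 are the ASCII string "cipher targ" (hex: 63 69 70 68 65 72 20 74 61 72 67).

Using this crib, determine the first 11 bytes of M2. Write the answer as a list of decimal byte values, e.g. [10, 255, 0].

First, E_a ⊕ E_b = (M1 ⊕ K) ⊕ (M2 ⊕ K) = M1 ⊕ M2, so the key drops out. Then M2 = (M1 ⊕ M2) ⊕ M1 over the first 11 bytes.
byte 0: (f7 XOR 24) XOR 63 = d3 XOR 63 = b0
byte 1: (b6 XOR 69) XOR 69 = df XOR 69 = b6
byte 2: (6b XOR 1a) XOR 70 = 71 XOR 70 = 01
byte 3: (e1 XOR c5) XOR 68 = 24 XOR 68 = 4c
byte 4: (74 XOR a3) XOR 65 = d7 XOR 65 = b2
byte 5: (57 XOR c5) XOR 72 = 92 XOR 72 = e0
byte 6: (9d XOR 9e) XOR 20 = 03 XOR 20 = 23
byte 7: (fd XOR 82) XOR 74 = 7f XOR 74 = 0b
byte 8: (16 XOR 25) XOR 61 = 33 XOR 61 = 52
byte 9: (67 XOR d5) XOR 72 = b2 XOR 72 = c0
byte 10: (c4 XOR cb) XOR 67 = 0f XOR 67 = 68

[176, 182, 1, 76, 178, 224, 35, 11, 82, 192, 104]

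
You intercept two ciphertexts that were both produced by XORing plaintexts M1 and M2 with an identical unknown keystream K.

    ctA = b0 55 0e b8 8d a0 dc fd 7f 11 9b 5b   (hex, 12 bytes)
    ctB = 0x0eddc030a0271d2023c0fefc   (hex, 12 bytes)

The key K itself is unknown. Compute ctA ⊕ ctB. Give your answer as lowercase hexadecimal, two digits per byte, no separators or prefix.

be88ce882d87c1dd5cd165a7

ctA ⊕ ctB = (M1 ⊕ K) ⊕ (M2 ⊕ K) = M1 ⊕ M2 — the shared key cancels under XOR.
10110000 ⊕ 00001110 = 10111110
01010101 ⊕ 11011101 = 10001000
00001110 ⊕ 11000000 = 11001110
10111000 ⊕ 00110000 = 10001000
10001101 ⊕ 10100000 = 00101101
10100000 ⊕ 00100111 = 10000111
11011100 ⊕ 00011101 = 11000001
11111101 ⊕ 00100000 = 11011101
01111111 ⊕ 00100011 = 01011100
00010001 ⊕ 11000000 = 11010001
10011011 ⊕ 11111110 = 01100101
01011011 ⊕ 11111100 = 10100111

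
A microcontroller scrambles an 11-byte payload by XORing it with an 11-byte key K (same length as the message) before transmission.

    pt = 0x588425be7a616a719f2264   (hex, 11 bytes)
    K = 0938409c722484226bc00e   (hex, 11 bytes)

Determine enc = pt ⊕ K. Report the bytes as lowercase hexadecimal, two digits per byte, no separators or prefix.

XOR is its own inverse, so applying the key byte-wise gives the result directly.
01011000 ⊕ 00001001 = 01010001
10000100 ⊕ 00111000 = 10111100
00100101 ⊕ 01000000 = 01100101
10111110 ⊕ 10011100 = 00100010
01111010 ⊕ 01110010 = 00001000
01100001 ⊕ 00100100 = 01000101
01101010 ⊕ 10000100 = 11101110
01110001 ⊕ 00100010 = 01010011
10011111 ⊕ 01101011 = 11110100
00100010 ⊕ 11000000 = 11100010
01100100 ⊕ 00001110 = 01101010

51bc65220845ee53f4e26a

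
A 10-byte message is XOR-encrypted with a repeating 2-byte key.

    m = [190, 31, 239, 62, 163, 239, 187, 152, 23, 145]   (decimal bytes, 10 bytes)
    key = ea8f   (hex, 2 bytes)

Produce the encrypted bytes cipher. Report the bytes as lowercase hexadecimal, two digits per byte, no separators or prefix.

549005b149605117fd1e

The 2-byte key repeats, so the effective keystream is ea 8f ea 8f ea 8f ea 8f ea 8f.
byte 0: be xor ea = 54
byte 1: 1f xor 8f = 90
byte 2: ef xor ea = 05
byte 3: 3e xor 8f = b1
byte 4: a3 xor ea = 49
byte 5: ef xor 8f = 60
byte 6: bb xor ea = 51
byte 7: 98 xor 8f = 17
byte 8: 17 xor ea = fd
byte 9: 91 xor 8f = 1e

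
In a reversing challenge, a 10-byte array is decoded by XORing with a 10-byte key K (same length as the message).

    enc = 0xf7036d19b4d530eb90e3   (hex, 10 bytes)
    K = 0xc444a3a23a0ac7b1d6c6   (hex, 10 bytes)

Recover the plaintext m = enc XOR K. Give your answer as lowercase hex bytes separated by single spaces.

33 47 ce bb 8e df f7 5a 46 25

XOR is its own inverse, so applying the key byte-wise gives the result directly.
247 XOR 196 =  51
  3 XOR  68 =  71
109 XOR 163 = 206
 25 XOR 162 = 187
180 XOR  58 = 142
213 XOR  10 = 223
 48 XOR 199 = 247
235 XOR 177 =  90
144 XOR 214 =  70
227 XOR 198 =  37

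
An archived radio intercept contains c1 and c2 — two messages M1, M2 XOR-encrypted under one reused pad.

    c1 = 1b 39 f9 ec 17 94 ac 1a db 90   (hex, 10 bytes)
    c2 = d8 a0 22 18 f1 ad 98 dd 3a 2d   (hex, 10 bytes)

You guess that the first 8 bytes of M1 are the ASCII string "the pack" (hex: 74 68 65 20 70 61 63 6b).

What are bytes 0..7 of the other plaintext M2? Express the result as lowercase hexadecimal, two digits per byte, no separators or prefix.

First, c1 ⊕ c2 = (M1 ⊕ K) ⊕ (M2 ⊕ K) = M1 ⊕ M2, so the key drops out. Then M2 = (M1 ⊕ M2) ⊕ M1 over the first 8 bytes.
byte 0: (1b xor d8) xor 74 = c3 xor 74 = b7
byte 1: (39 xor a0) xor 68 = 99 xor 68 = f1
byte 2: (f9 xor 22) xor 65 = db xor 65 = be
byte 3: (ec xor 18) xor 20 = f4 xor 20 = d4
byte 4: (17 xor f1) xor 70 = e6 xor 70 = 96
byte 5: (94 xor ad) xor 61 = 39 xor 61 = 58
byte 6: (ac xor 98) xor 63 = 34 xor 63 = 57
byte 7: (1a xor dd) xor 6b = c7 xor 6b = ac

b7f1bed4965857ac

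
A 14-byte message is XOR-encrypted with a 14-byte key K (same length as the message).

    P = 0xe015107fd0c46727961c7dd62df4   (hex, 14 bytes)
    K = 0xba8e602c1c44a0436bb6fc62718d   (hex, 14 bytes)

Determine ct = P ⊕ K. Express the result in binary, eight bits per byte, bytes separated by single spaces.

XOR is its own inverse, so applying the key byte-wise gives the result directly.
224 ^ 186 =  90
 21 ^ 142 = 155
 16 ^  96 = 112
127 ^  44 =  83
208 ^  28 = 204
196 ^  68 = 128
103 ^ 160 = 199
 39 ^  67 = 100
150 ^ 107 = 253
 28 ^ 182 = 170
125 ^ 252 = 129
214 ^  98 = 180
 45 ^ 113 =  92
244 ^ 141 = 121

01011010 10011011 01110000 01010011 11001100 10000000 11000111 01100100 11111101 10101010 10000001 10110100 01011100 01111001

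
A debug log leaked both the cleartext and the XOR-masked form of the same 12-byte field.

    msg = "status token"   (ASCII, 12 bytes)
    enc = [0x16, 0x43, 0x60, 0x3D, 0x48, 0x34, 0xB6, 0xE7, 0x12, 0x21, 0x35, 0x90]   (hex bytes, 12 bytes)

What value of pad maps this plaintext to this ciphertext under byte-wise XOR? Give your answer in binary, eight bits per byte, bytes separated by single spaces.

Since enc = msg ⊕ pad, XORing both sides with msg gives pad = msg ⊕ enc.
byte 0: 73 xor 16 = 65
byte 1: 74 xor 43 = 37
byte 2: 61 xor 60 = 01
byte 3: 74 xor 3d = 49
byte 4: 75 xor 48 = 3d
byte 5: 73 xor 34 = 47
byte 6: 20 xor b6 = 96
byte 7: 74 xor e7 = 93
byte 8: 6f xor 12 = 7d
byte 9: 6b xor 21 = 4a
byte 10: 65 xor 35 = 50
byte 11: 6e xor 90 = fe

01100101 00110111 00000001 01001001 00111101 01000111 10010110 10010011 01111101 01001010 01010000 11111110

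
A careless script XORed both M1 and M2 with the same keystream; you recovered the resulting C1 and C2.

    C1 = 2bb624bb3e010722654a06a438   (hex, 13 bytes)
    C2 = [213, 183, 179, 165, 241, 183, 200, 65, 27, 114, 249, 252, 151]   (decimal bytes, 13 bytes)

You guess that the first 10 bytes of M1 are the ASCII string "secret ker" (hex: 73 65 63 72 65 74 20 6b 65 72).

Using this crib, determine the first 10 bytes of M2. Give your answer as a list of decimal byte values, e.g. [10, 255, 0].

First, C1 ⊕ C2 = (M1 ⊕ K) ⊕ (M2 ⊕ K) = M1 ⊕ M2, so the key drops out. Then M2 = (M1 ⊕ M2) ⊕ M1 over the first 10 bytes.
byte 0: (2b ^ d5) ^ 73 = fe ^ 73 = 8d
byte 1: (b6 ^ b7) ^ 65 = 01 ^ 65 = 64
byte 2: (24 ^ b3) ^ 63 = 97 ^ 63 = f4
byte 3: (bb ^ a5) ^ 72 = 1e ^ 72 = 6c
byte 4: (3e ^ f1) ^ 65 = cf ^ 65 = aa
byte 5: (01 ^ b7) ^ 74 = b6 ^ 74 = c2
byte 6: (07 ^ c8) ^ 20 = cf ^ 20 = ef
byte 7: (22 ^ 41) ^ 6b = 63 ^ 6b = 08
byte 8: (65 ^ 1b) ^ 65 = 7e ^ 65 = 1b
byte 9: (4a ^ 72) ^ 72 = 38 ^ 72 = 4a

[141, 100, 244, 108, 170, 194, 239, 8, 27, 74]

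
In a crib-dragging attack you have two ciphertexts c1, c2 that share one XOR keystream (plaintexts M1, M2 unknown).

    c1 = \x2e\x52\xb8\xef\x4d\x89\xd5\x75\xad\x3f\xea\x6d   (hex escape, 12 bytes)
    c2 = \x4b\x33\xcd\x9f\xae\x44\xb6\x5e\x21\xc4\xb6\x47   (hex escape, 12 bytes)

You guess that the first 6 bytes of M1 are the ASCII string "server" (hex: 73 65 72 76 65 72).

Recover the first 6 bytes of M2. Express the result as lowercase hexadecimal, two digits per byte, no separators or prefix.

1604070686bf

First, c1 ⊕ c2 = (M1 ⊕ K) ⊕ (M2 ⊕ K) = M1 ⊕ M2, so the key drops out. Then M2 = (M1 ⊕ M2) ⊕ M1 over the first 6 bytes.
byte 0: (2e ^ 4b) ^ 73 = 65 ^ 73 = 16
byte 1: (52 ^ 33) ^ 65 = 61 ^ 65 = 04
byte 2: (b8 ^ cd) ^ 72 = 75 ^ 72 = 07
byte 3: (ef ^ 9f) ^ 76 = 70 ^ 76 = 06
byte 4: (4d ^ ae) ^ 65 = e3 ^ 65 = 86
byte 5: (89 ^ 44) ^ 72 = cd ^ 72 = bf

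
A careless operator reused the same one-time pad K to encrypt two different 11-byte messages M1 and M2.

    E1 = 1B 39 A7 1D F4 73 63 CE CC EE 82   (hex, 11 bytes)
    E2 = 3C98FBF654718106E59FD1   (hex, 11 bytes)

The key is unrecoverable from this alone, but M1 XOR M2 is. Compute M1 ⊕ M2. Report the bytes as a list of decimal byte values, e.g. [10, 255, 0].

E1 ⊕ E2 = (M1 ⊕ K) ⊕ (M2 ⊕ K) = M1 ⊕ M2 — the shared key cancels under XOR.
byte 0: 00011011 ^ 00111100 = 00100111
byte 1: 00111001 ^ 10011000 = 10100001
byte 2: 10100111 ^ 11111011 = 01011100
byte 3: 00011101 ^ 11110110 = 11101011
byte 4: 11110100 ^ 01010100 = 10100000
byte 5: 01110011 ^ 01110001 = 00000010
byte 6: 01100011 ^ 10000001 = 11100010
byte 7: 11001110 ^ 00000110 = 11001000
byte 8: 11001100 ^ 11100101 = 00101001
byte 9: 11101110 ^ 10011111 = 01110001
byte 10: 10000010 ^ 11010001 = 01010011

[39, 161, 92, 235, 160, 2, 226, 200, 41, 113, 83]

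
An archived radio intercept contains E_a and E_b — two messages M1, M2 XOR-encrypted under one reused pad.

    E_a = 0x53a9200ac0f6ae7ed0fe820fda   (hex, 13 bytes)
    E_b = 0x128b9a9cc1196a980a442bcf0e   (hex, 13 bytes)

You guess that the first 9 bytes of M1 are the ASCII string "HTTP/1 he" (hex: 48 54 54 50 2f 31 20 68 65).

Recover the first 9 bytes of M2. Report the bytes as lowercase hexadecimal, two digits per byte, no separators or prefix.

0976eec62edee48ebf

First, E_a ⊕ E_b = (M1 ⊕ K) ⊕ (M2 ⊕ K) = M1 ⊕ M2, so the key drops out. Then M2 = (M1 ⊕ M2) ⊕ M1 over the first 9 bytes.
byte 0: (53 xor 12) xor 48 = 41 xor 48 = 09
byte 1: (a9 xor 8b) xor 54 = 22 xor 54 = 76
byte 2: (20 xor 9a) xor 54 = ba xor 54 = ee
byte 3: (0a xor 9c) xor 50 = 96 xor 50 = c6
byte 4: (c0 xor c1) xor 2f = 01 xor 2f = 2e
byte 5: (f6 xor 19) xor 31 = ef xor 31 = de
byte 6: (ae xor 6a) xor 20 = c4 xor 20 = e4
byte 7: (7e xor 98) xor 68 = e6 xor 68 = 8e
byte 8: (d0 xor 0a) xor 65 = da xor 65 = bf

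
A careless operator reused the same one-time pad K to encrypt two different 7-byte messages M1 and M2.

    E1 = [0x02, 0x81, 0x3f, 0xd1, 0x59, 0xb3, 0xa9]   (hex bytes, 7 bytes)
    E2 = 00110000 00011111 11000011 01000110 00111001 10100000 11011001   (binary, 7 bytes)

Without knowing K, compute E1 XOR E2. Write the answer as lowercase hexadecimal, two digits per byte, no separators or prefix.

E1 ⊕ E2 = (M1 ⊕ K) ⊕ (M2 ⊕ K) = M1 ⊕ M2 — the shared key cancels under XOR.
byte 0: 02 ^ 30 = 32
byte 1: 81 ^ 1f = 9e
byte 2: 3f ^ c3 = fc
byte 3: d1 ^ 46 = 97
byte 4: 59 ^ 39 = 60
byte 5: b3 ^ a0 = 13
byte 6: a9 ^ d9 = 70

329efc97601370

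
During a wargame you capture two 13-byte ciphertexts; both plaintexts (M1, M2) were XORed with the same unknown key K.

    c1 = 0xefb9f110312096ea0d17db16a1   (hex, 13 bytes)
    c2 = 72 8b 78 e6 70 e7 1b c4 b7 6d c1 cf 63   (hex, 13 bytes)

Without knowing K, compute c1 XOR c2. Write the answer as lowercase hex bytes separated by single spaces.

c1 ⊕ c2 = (M1 ⊕ K) ⊕ (M2 ⊕ K) = M1 ⊕ M2 — the shared key cancels under XOR.
byte 0: 239 ⊕ 114 = 157
byte 1: 185 ⊕ 139 =  50
byte 2: 241 ⊕ 120 = 137
byte 3:  16 ⊕ 230 = 246
byte 4:  49 ⊕ 112 =  65
byte 5:  32 ⊕ 231 = 199
byte 6: 150 ⊕  27 = 141
byte 7: 234 ⊕ 196 =  46
byte 8:  13 ⊕ 183 = 186
byte 9:  23 ⊕ 109 = 122
byte 10: 219 ⊕ 193 =  26
byte 11:  22 ⊕ 207 = 217
byte 12: 161 ⊕  99 = 194

9d 32 89 f6 41 c7 8d 2e ba 7a 1a d9 c2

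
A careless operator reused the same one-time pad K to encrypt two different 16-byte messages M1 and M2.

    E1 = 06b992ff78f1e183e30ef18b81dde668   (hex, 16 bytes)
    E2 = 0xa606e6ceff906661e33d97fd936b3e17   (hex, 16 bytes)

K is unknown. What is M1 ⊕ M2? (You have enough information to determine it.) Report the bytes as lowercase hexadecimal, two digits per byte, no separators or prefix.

E1 ⊕ E2 = (M1 ⊕ K) ⊕ (M2 ⊕ K) = M1 ⊕ M2 — the shared key cancels under XOR.
byte 0:   6 ⊕ 166 = 160
byte 1: 185 ⊕   6 = 191
byte 2: 146 ⊕ 230 = 116
byte 3: 255 ⊕ 206 =  49
byte 4: 120 ⊕ 255 = 135
byte 5: 241 ⊕ 144 =  97
byte 6: 225 ⊕ 102 = 135
byte 7: 131 ⊕  97 = 226
byte 8: 227 ⊕ 227 =   0
byte 9:  14 ⊕  61 =  51
byte 10: 241 ⊕ 151 = 102
byte 11: 139 ⊕ 253 = 118
byte 12: 129 ⊕ 147 =  18
byte 13: 221 ⊕ 107 = 182
byte 14: 230 ⊕  62 = 216
byte 15: 104 ⊕  23 = 127

a0bf7431876187e20033667612b6d87f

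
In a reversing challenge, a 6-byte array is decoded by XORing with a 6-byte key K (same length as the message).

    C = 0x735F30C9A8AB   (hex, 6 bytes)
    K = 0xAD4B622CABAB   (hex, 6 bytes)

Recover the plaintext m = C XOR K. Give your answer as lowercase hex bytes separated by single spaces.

de 14 52 e5 03 00

XOR is its own inverse, so applying the key byte-wise gives the result directly.
byte 0: 73 ^ ad = de
byte 1: 5f ^ 4b = 14
byte 2: 30 ^ 62 = 52
byte 3: c9 ^ 2c = e5
byte 4: a8 ^ ab = 03
byte 5: ab ^ ab = 00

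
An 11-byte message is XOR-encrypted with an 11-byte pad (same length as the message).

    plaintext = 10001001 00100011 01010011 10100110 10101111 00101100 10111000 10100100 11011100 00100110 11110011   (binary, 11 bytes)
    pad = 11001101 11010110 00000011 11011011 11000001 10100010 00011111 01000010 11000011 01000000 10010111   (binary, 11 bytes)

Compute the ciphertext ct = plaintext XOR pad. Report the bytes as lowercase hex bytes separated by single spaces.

44 f5 50 7d 6e 8e a7 e6 1f 66 64

XOR is its own inverse, so applying the key byte-wise gives the result directly.
89 XOR cd = 44
23 XOR d6 = f5
53 XOR 03 = 50
a6 XOR db = 7d
af XOR c1 = 6e
2c XOR a2 = 8e
b8 XOR 1f = a7
a4 XOR 42 = e6
dc XOR c3 = 1f
26 XOR 40 = 66
f3 XOR 97 = 64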